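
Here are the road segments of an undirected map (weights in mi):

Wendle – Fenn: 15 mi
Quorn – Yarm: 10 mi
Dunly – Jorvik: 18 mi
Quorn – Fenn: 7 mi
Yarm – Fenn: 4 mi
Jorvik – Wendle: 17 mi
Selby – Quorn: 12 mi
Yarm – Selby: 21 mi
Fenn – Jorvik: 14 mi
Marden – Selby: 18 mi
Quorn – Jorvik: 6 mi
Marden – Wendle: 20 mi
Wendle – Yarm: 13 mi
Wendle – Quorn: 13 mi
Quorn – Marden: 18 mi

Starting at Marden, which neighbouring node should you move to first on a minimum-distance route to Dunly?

Quorn

Enumerating some paths:
Marden–Quorn–Jorvik–Dunly: 18+6+18 = 42
Marden–Selby–Quorn–Jorvik–Dunly: 18+12+6+18 = 54
Marden–Wendle–Jorvik–Dunly: 20+17+18 = 55
Cheapest is Marden–Quorn–Jorvik–Dunly at 42 mi.
So from Marden the first move is to Quorn.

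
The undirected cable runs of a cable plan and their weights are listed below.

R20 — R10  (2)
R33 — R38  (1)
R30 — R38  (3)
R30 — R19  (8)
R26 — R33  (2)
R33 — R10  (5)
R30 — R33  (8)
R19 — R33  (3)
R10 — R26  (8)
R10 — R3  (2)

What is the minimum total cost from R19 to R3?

Running Dijkstra from R19:
R19: 0
R33: 3  (via R19)
R38: 4  (via R33)
R26: 5  (via R33)
R30: 7  (via R38)
R10: 8  (via R33)
R3: 10  (via R10)
Shortest route: R19 → R33 → R10 → R3 = 10.

10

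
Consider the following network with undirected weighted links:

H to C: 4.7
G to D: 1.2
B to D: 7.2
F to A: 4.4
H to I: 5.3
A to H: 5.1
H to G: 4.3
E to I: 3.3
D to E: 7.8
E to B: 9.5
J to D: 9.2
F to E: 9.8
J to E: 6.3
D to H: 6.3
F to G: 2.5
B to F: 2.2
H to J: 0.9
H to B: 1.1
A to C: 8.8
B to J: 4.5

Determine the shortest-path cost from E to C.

11.9

Settle nodes by increasing distance from E:
E: 0
I: 3.3  (via E)
J: 6.3  (via E)
H: 7.2  (via J)
D: 7.8  (via E)
B: 8.3  (via H)
G: 9  (via D)
F: 9.8  (via E)
C: 11.9  (via H)
Shortest route: E → J → H → C = 11.9.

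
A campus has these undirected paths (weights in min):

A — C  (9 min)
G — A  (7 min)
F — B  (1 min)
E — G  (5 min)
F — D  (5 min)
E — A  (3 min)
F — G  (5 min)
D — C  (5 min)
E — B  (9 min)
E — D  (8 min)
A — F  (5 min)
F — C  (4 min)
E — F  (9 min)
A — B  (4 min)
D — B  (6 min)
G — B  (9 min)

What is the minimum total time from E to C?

Running Dijkstra from E:
E: 0
A: 3  (via E)
G: 5  (via E)
B: 7  (via A)
D: 8  (via E)
F: 8  (via A)
C: 12  (via A)
Shortest route: E → A → C = 12 min.

12 min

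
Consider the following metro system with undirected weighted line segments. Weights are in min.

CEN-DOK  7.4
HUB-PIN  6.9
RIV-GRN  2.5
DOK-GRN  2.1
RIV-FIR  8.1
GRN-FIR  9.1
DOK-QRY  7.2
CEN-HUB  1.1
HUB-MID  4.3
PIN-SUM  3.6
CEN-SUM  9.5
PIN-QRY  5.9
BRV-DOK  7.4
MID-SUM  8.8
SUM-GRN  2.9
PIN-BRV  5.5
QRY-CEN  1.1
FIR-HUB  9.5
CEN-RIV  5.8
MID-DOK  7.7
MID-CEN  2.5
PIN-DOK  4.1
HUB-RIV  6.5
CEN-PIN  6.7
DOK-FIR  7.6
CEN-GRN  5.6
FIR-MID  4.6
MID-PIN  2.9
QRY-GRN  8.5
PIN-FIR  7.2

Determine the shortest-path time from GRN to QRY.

Settle nodes by increasing distance from GRN:
GRN: 0
DOK: 2.1  (via GRN)
RIV: 2.5  (via GRN)
SUM: 2.9  (via GRN)
CEN: 5.6  (via GRN)
PIN: 6.2  (via DOK)
HUB: 6.7  (via CEN)
QRY: 6.7  (via CEN)
Shortest route: GRN → CEN → QRY = 6.7 min.

6.7 min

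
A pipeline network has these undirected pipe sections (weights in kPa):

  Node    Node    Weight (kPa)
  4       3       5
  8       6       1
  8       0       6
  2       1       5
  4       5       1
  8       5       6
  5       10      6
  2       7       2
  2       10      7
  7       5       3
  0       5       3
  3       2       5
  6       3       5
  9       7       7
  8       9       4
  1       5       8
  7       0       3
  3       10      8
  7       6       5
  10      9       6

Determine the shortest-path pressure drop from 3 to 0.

9 kPa

Candidate routes:
3 - 2 - 7 - 0: 5+2+3 = 10
3 - 6 - 8 - 0: 5+1+6 = 12
3 - 4 - 5 - 7 - 0: 5+1+3+3 = 12
3 - 4 - 5 - 0: 5+1+3 = 9
The minimum is 9 kPa via 3 - 4 - 5 - 0.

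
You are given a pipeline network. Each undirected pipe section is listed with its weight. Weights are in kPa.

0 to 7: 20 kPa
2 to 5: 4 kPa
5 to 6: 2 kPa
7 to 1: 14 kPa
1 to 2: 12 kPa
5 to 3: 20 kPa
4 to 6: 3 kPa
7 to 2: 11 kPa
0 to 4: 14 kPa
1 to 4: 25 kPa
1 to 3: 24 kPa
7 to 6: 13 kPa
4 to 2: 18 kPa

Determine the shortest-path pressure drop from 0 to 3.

Running Dijkstra from 0:
0: 0
4: 14  (via 0)
6: 17  (via 4)
5: 19  (via 6)
7: 20  (via 0)
2: 23  (via 5)
1: 34  (via 7)
3: 39  (via 5)
Shortest route: 0 → 4 → 6 → 5 → 3 = 39 kPa.

39 kPa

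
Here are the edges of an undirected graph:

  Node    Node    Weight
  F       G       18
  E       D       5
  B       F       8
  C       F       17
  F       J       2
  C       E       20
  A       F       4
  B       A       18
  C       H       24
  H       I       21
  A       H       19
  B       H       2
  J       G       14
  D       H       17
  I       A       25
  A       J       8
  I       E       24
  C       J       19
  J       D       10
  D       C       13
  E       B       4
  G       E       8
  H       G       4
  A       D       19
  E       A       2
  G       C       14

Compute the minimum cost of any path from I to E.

Settle nodes by increasing distance from I:
I: 0
H: 21  (via I)
B: 23  (via H)
E: 24  (via I)
Shortest route: I → E = 24.

24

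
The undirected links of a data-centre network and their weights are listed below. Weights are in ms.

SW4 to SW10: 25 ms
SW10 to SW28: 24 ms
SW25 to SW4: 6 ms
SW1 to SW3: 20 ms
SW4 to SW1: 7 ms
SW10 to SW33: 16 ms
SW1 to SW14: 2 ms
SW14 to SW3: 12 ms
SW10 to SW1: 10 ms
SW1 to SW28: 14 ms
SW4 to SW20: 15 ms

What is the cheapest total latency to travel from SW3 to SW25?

27 ms

Enumerating some paths:
SW3 - SW14 - SW1 - SW4 - SW25: 12+2+7+6 = 27
SW3 - SW1 - SW4 - SW25: 20+7+6 = 33
Cheapest is SW3 - SW14 - SW1 - SW4 - SW25 at 27 ms.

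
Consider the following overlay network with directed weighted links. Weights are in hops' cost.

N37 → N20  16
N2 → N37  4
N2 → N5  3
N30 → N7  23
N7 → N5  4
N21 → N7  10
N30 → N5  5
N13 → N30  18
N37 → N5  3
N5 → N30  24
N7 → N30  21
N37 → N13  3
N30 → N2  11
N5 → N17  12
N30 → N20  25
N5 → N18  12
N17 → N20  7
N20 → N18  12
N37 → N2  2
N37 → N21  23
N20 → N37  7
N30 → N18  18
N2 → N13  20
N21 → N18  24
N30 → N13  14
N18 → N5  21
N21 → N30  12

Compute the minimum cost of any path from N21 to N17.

Shortest distances from N21:
N21: 0
N7: 10  (via N21)
N30: 12  (via N21)
N5: 14  (via N7)
N2: 23  (via N30)
N18: 24  (via N21)
N13: 26  (via N30)
N17: 26  (via N5)
Shortest route: N21–N7–N5–N17 = 26 hops' cost.

26 hops' cost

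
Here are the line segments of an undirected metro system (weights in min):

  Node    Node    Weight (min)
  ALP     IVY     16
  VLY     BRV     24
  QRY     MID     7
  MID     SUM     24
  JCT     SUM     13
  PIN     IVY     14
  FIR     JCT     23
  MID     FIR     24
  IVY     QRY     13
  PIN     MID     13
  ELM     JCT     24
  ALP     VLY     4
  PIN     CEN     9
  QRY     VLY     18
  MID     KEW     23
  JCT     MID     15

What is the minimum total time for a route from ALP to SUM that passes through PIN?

67 min

Shortest ALP→PIN: ALP → IVY → PIN = 30
Shortest PIN→SUM: PIN → MID → SUM = 37
Total via PIN: 30 + 37 = 67 min.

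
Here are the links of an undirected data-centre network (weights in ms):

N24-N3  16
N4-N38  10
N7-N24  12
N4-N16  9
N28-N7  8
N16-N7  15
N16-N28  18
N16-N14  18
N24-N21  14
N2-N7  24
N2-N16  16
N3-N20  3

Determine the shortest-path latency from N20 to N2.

Running Dijkstra from N20:
N20: 0
N3: 3  (via N20)
N24: 19  (via N3)
N7: 31  (via N24)
N21: 33  (via N24)
N28: 39  (via N7)
N16: 46  (via N7)
N2: 55  (via N7)
Shortest route: N20 → N3 → N24 → N7 → N2 = 55 ms.

55 ms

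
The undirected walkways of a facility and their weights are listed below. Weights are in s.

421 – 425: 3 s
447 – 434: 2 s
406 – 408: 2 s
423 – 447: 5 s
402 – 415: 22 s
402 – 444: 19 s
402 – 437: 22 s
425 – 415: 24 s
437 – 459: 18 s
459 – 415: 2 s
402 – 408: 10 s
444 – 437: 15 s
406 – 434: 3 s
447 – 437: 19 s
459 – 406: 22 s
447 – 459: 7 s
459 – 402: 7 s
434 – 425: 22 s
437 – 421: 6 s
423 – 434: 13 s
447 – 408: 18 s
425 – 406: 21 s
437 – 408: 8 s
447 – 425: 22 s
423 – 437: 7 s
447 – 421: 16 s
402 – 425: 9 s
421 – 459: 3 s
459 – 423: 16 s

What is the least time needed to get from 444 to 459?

24 s

Settle nodes by increasing distance from 444:
444: 0
437: 15  (via 444)
402: 19  (via 444)
421: 21  (via 437)
423: 22  (via 437)
408: 23  (via 437)
459: 24  (via 421)
Shortest route: 444 → 437 → 421 → 459 = 24 s.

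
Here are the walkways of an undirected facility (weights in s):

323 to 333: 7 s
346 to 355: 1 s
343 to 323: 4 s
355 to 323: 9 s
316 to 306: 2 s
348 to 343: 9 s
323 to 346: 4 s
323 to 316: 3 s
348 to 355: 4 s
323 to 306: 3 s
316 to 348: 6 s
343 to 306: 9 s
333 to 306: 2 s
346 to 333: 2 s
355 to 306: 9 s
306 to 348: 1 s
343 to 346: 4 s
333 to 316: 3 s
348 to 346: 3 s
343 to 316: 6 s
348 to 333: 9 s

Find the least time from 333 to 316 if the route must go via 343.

12 s

Best 333 to 343: 333 → 346 → 343 costing 6
Shortest 343→316: 343 → 316 = 6
Total via 343: 6 + 6 = 12 s.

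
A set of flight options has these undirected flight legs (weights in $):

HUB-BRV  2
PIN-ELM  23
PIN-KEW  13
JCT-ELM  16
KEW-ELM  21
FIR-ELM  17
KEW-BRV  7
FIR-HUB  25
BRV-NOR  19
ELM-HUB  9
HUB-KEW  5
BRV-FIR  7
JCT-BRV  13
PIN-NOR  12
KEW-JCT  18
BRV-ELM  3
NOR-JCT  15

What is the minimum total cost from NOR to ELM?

$22

Enumerating some paths:
NOR → BRV → HUB → ELM: 19+2+9 = 30
NOR → BRV → ELM: 19+3 = 22
The minimum is $22 via NOR → BRV → ELM.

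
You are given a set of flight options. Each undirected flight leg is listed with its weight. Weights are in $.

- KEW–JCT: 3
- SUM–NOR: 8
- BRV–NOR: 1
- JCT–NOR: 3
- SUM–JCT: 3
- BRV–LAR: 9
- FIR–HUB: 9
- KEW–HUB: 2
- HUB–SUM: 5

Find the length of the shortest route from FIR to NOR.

$17

Shortest distances from FIR:
FIR: 0
HUB: 9  (via FIR)
KEW: 11  (via HUB)
JCT: 14  (via KEW)
SUM: 14  (via HUB)
NOR: 17  (via JCT)
Shortest route: FIR–HUB–KEW–JCT–NOR = $17.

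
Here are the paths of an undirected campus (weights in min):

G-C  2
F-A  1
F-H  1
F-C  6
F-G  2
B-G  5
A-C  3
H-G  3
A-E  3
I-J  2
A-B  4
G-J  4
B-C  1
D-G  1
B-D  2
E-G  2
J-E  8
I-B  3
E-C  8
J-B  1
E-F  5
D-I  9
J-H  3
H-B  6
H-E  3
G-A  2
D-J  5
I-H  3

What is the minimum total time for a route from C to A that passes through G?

4 min

Best C to G: C–G costing 2
Best G to A: G–A costing 2
Total via G: 2 + 2 = 4 min.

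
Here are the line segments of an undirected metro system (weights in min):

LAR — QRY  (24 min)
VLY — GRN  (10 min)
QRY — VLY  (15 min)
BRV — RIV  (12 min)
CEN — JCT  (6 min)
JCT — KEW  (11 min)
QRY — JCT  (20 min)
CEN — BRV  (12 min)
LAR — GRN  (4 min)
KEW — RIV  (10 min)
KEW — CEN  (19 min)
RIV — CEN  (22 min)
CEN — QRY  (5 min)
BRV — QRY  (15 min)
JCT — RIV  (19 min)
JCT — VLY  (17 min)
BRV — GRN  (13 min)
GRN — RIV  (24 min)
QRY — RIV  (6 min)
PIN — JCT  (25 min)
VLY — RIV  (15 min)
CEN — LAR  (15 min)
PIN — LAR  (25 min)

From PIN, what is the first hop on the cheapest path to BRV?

LAR

Candidate routes:
PIN–JCT–CEN–BRV: 25+6+12 = 43
PIN–LAR–GRN–BRV: 25+4+13 = 42
PIN–JCT–CEN–QRY–BRV: 25+6+5+15 = 51
Cheapest is PIN–LAR–GRN–BRV at 42 min.
So from PIN the first move is to LAR.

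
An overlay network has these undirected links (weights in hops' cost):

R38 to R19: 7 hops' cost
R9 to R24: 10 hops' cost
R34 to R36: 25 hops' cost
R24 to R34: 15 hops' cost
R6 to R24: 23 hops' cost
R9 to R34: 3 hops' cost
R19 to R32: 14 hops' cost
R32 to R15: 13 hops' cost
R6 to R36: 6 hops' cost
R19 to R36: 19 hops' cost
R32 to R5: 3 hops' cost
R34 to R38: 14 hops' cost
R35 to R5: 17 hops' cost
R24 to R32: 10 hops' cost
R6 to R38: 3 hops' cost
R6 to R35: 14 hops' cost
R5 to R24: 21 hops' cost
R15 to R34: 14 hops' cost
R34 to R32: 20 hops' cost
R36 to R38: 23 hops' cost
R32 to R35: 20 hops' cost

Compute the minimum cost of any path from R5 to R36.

Candidate routes:
R5 - R32 - R19 - R38 - R6 - R36: 3+14+7+3+6 = 33
R5 - R32 - R19 - R36: 3+14+19 = 36
The minimum is 33 hops' cost via R5 - R32 - R19 - R38 - R6 - R36.

33 hops' cost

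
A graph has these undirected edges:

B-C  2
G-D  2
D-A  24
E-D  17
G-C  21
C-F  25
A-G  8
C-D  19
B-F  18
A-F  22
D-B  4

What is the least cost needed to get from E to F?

Compare a few routes:
E → D → G → A → F: 17+2+8+22 = 49
E → D → B → C → F: 17+4+2+25 = 48
E → D → C → B → F: 17+19+2+18 = 56
E → D → B → F: 17+4+18 = 39
The minimum is 39 via E → D → B → F.

39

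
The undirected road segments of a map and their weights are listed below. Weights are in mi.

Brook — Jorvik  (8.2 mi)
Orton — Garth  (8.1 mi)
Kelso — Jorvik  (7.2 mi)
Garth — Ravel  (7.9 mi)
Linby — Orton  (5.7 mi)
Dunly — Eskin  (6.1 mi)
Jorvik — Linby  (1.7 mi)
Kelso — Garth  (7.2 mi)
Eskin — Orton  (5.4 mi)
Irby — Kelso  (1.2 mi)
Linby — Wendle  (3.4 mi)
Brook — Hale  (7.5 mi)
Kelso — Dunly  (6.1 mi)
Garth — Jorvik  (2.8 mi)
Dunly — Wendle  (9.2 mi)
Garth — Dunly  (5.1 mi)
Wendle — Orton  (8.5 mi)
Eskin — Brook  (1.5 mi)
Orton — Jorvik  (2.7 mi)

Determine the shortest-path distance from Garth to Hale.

18.5 mi

Settle nodes by increasing distance from Garth:
Garth: 0
Jorvik: 2.8  (via Garth)
Linby: 4.5  (via Jorvik)
Dunly: 5.1  (via Garth)
Orton: 5.5  (via Jorvik)
Kelso: 7.2  (via Garth)
Ravel: 7.9  (via Garth)
Wendle: 7.9  (via Linby)
Irby: 8.4  (via Kelso)
Eskin: 10.9  (via Orton)
Brook: 11  (via Jorvik)
Hale: 18.5  (via Brook)
Shortest route: Garth → Jorvik → Brook → Hale = 18.5 mi.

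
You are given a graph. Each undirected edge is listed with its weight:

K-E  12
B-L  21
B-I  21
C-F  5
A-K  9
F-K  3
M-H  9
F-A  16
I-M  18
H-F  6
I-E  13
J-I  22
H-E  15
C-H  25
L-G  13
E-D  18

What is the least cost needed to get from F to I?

28

Enumerating some paths:
F–K–E–I: 3+12+13 = 28
F–H–M–I: 6+9+18 = 33
The minimum is 28 via F–K–E–I.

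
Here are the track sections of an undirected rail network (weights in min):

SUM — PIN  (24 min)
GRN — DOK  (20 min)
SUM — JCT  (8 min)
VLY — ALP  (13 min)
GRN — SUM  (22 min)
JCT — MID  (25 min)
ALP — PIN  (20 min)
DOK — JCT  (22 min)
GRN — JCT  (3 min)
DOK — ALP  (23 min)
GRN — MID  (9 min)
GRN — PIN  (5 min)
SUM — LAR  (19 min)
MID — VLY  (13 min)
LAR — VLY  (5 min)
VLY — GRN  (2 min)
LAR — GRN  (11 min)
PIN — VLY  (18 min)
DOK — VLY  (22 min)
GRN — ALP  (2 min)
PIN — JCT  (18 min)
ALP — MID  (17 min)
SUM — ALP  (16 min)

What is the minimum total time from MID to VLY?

11 min

Shortest distances from MID:
MID: 0
GRN: 9  (via MID)
ALP: 11  (via GRN)
VLY: 11  (via GRN)
Shortest route: MID → GRN → VLY = 11 min.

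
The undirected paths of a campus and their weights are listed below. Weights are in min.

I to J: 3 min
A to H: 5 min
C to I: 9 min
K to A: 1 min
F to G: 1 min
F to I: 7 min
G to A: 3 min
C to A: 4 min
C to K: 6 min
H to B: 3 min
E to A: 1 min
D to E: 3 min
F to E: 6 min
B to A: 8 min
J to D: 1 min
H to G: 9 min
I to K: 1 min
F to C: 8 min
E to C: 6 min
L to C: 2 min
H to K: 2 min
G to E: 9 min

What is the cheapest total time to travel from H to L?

9 min

Candidate routes:
H - K - C - L: 2+6+2 = 10
H - K - A - C - L: 2+1+4+2 = 9
The minimum is 9 min via H - K - A - C - L.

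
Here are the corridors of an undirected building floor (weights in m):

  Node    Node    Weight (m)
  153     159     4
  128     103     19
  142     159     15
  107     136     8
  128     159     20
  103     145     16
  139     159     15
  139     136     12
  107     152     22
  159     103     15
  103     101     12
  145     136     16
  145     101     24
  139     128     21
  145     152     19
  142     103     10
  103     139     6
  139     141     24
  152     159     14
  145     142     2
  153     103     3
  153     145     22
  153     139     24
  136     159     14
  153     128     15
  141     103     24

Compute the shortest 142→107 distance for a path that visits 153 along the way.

39 m

Shortest 142→153: 142–103–153 = 13
Best 153 to 107: 153–159–136–107 costing 26
Total via 153: 13 + 26 = 39 m.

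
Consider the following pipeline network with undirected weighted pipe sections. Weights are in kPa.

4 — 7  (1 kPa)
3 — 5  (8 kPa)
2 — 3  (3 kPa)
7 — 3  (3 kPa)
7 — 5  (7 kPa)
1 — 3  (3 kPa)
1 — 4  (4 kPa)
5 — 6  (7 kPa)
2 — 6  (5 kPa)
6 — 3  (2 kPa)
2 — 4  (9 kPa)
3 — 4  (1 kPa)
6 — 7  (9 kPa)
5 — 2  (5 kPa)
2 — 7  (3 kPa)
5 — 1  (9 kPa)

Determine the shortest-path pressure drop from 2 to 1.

6 kPa

Running Dijkstra from 2:
2: 0
3: 3  (via 2)
7: 3  (via 2)
4: 4  (via 3)
5: 5  (via 2)
6: 5  (via 2)
1: 6  (via 3)
Shortest route: 2 → 3 → 1 = 6 kPa.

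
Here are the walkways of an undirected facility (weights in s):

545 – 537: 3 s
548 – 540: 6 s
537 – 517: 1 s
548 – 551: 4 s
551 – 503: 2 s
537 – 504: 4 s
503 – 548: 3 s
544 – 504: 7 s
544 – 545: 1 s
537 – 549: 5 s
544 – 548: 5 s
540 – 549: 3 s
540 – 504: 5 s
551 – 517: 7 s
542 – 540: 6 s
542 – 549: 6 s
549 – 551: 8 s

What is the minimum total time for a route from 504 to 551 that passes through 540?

Best 504 to 540: 504 → 540 costing 5
Shortest 540→551: 540 → 548 → 551 = 10
Total via 540: 5 + 10 = 15 s.

15 s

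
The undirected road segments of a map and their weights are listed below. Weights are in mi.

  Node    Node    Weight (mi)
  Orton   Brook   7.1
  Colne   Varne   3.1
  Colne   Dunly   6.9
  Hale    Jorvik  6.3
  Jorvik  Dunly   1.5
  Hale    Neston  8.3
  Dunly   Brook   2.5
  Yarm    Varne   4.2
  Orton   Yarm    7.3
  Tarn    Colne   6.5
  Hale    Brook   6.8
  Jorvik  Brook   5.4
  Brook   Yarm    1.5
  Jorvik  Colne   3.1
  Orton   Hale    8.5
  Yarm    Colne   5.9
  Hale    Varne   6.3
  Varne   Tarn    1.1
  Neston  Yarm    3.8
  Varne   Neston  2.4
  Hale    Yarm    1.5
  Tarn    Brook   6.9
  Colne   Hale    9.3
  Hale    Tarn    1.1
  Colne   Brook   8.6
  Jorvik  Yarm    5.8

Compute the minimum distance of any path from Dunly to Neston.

Enumerating some paths:
Dunly–Brook–Yarm–Neston: 2.5+1.5+3.8 = 7.8
Dunly–Jorvik–Colne–Varne–Neston: 1.5+3.1+3.1+2.4 = 10.1
The minimum is 7.8 mi via Dunly–Brook–Yarm–Neston.

7.8 mi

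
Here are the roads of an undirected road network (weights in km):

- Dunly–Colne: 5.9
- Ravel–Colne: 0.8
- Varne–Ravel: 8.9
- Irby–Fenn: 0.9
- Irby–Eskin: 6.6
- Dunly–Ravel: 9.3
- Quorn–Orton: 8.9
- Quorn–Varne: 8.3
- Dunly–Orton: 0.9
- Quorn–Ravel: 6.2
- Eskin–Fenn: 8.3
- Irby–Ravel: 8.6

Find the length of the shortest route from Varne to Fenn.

Running Dijkstra from Varne:
Varne: 0
Quorn: 8.3  (via Varne)
Ravel: 8.9  (via Varne)
Colne: 9.7  (via Ravel)
Dunly: 15.6  (via Colne)
Orton: 16.5  (via Dunly)
Irby: 17.5  (via Ravel)
Fenn: 18.4  (via Irby)
Shortest route: Varne–Ravel–Irby–Fenn = 18.4 km.

18.4 km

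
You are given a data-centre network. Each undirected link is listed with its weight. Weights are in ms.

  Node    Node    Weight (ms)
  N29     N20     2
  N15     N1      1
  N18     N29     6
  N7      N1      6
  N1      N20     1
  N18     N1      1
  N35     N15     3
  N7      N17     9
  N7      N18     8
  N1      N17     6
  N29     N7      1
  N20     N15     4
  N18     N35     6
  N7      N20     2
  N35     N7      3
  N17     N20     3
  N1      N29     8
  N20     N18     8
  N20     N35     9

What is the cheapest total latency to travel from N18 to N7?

Shortest distances from N18:
N18: 0
N1: 1  (via N18)
N20: 2  (via N1)
N15: 2  (via N1)
N7: 4  (via N20)
Shortest route: N18 → N1 → N20 → N7 = 4 ms.

4 ms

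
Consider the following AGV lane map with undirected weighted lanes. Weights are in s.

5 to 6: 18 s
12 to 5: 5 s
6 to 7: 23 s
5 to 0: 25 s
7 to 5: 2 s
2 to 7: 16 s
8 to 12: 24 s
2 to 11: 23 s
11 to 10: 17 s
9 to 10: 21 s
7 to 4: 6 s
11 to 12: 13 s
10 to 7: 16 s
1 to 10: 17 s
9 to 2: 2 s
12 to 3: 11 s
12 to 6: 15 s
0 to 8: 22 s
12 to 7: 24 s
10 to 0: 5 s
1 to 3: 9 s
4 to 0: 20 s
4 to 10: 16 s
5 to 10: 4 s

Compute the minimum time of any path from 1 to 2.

Running Dijkstra from 1:
1: 0
3: 9  (via 1)
10: 17  (via 1)
12: 20  (via 3)
5: 21  (via 10)
0: 22  (via 10)
7: 23  (via 5)
4: 29  (via 7)
11: 33  (via 12)
6: 35  (via 12)
9: 38  (via 10)
2: 39  (via 7)
Shortest route: 1–10–5–7–2 = 39 s.

39 s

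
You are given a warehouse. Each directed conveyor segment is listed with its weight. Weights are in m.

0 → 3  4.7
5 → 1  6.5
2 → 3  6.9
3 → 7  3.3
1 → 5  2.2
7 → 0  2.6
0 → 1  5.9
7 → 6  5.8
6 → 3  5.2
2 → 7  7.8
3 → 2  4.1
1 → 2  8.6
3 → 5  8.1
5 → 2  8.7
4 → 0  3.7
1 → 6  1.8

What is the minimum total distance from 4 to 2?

12.5 m

Compare a few routes:
4 - 0 - 1 - 5 - 2: 3.7+5.9+2.2+8.7 = 20.5
4 - 0 - 1 - 2: 3.7+5.9+8.6 = 18.2
4 - 0 - 3 - 2: 3.7+4.7+4.1 = 12.5
The minimum is 12.5 m via 4 - 0 - 3 - 2.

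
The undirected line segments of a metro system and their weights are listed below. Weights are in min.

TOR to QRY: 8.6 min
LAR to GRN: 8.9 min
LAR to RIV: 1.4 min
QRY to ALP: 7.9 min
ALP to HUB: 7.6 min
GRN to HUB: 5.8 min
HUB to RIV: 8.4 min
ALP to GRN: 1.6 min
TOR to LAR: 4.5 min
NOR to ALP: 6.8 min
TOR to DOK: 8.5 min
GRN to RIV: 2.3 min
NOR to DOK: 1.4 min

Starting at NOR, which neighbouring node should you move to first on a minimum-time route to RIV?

ALP

Enumerating some paths:
NOR - ALP - GRN - RIV: 6.8+1.6+2.3 = 10.7
NOR - DOK - TOR - LAR - RIV: 1.4+8.5+4.5+1.4 = 15.8
Cheapest is NOR - ALP - GRN - RIV at 10.7 min.
So from NOR the first move is to ALP.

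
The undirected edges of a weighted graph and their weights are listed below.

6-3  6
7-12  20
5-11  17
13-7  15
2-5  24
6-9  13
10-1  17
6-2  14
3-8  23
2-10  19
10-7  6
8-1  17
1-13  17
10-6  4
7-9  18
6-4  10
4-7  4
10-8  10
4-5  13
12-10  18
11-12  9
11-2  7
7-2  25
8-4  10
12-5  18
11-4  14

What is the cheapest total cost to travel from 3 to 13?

31

Settle nodes by increasing distance from 3:
3: 0
6: 6  (via 3)
10: 10  (via 6)
4: 16  (via 6)
7: 16  (via 10)
9: 19  (via 6)
2: 20  (via 6)
8: 20  (via 10)
1: 27  (via 10)
11: 27  (via 2)
12: 28  (via 10)
5: 29  (via 4)
13: 31  (via 7)
Shortest route: 3–6–10–7–13 = 31.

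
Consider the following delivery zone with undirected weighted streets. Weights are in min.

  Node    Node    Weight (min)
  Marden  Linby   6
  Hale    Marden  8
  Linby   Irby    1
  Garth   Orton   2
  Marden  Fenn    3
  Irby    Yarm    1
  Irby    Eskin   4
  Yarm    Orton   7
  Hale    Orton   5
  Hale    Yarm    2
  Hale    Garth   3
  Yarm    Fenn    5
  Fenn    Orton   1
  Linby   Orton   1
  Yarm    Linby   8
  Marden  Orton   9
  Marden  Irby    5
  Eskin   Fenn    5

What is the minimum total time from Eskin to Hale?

Settle nodes by increasing distance from Eskin:
Eskin: 0
Irby: 4  (via Eskin)
Fenn: 5  (via Eskin)
Yarm: 5  (via Irby)
Linby: 5  (via Irby)
Orton: 6  (via Fenn)
Hale: 7  (via Yarm)
Shortest route: Eskin → Irby → Yarm → Hale = 7 min.

7 min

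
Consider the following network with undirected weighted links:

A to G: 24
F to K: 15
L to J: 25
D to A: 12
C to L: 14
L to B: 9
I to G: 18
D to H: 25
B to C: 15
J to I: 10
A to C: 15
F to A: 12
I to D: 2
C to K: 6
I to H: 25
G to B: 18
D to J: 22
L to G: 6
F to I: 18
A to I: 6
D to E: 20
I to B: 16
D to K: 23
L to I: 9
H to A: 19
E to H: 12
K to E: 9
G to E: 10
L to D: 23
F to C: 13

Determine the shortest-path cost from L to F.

27

Running Dijkstra from L:
L: 0
G: 6  (via L)
B: 9  (via L)
I: 9  (via L)
D: 11  (via I)
C: 14  (via L)
A: 15  (via I)
E: 16  (via G)
J: 19  (via I)
K: 20  (via C)
F: 27  (via I)
Shortest route: L–I–F = 27.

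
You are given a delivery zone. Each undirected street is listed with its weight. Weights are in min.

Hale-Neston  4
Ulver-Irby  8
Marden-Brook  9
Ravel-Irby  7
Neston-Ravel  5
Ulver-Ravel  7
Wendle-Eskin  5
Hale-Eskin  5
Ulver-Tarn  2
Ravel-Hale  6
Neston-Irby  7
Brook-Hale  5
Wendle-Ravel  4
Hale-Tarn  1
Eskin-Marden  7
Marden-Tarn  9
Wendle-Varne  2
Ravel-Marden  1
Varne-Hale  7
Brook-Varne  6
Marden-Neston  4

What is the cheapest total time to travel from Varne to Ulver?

10 min

Candidate routes:
Varne - Wendle - Ravel - Ulver: 2+4+7 = 13
Varne - Hale - Tarn - Ulver: 7+1+2 = 10
The minimum is 10 min via Varne - Hale - Tarn - Ulver.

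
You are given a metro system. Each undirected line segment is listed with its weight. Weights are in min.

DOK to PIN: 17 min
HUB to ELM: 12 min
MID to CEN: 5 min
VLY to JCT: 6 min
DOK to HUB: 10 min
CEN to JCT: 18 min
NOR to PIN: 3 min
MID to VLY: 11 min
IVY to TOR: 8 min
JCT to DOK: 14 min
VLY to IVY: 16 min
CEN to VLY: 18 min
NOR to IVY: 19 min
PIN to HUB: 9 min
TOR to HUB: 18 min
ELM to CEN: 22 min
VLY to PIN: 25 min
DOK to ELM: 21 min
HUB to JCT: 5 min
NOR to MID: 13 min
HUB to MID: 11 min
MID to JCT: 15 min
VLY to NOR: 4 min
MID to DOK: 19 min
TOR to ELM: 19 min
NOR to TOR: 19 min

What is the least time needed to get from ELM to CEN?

Running Dijkstra from ELM:
ELM: 0
HUB: 12  (via ELM)
JCT: 17  (via HUB)
TOR: 19  (via ELM)
PIN: 21  (via HUB)
DOK: 21  (via ELM)
CEN: 22  (via ELM)
Shortest route: ELM → CEN = 22 min.

22 min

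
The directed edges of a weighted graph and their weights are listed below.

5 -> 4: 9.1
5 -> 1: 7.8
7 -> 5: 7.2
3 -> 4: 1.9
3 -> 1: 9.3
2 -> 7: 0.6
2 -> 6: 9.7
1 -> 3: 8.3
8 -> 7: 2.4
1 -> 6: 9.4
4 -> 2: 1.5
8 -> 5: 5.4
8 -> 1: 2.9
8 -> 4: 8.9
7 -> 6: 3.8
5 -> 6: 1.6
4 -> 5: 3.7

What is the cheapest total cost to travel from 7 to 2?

Running Dijkstra from 7:
7: 0
6: 3.8  (via 7)
5: 7.2  (via 7)
1: 15  (via 5)
4: 16.3  (via 5)
2: 17.8  (via 4)
Shortest route: 7 → 5 → 4 → 2 = 17.8.

17.8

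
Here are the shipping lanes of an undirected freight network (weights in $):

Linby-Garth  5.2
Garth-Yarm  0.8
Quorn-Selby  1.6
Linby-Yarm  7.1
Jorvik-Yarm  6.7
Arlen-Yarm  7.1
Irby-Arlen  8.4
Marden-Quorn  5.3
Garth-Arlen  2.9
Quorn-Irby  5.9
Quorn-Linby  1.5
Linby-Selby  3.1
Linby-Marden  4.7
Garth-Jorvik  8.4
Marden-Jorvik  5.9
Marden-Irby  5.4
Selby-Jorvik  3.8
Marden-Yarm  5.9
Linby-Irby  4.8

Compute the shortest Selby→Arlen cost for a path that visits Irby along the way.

Best Selby to Irby: Selby → Quorn → Irby costing 7.5
Best Irby to Arlen: Irby → Arlen costing 8.4
Total via Irby: 7.5 + 8.4 = $15.9.

$15.9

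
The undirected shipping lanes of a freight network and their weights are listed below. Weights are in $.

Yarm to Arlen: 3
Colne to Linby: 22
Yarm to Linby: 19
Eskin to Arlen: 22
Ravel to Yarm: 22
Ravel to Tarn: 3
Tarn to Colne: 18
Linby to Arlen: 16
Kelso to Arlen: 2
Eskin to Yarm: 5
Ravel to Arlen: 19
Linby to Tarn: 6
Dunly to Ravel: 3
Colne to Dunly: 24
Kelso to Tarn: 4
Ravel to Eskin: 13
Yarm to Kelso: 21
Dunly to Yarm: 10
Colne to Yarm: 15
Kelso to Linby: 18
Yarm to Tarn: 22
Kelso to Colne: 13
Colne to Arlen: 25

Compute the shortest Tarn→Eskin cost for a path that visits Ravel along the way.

$16

Best Tarn to Ravel: Tarn → Ravel costing 3
Shortest Ravel→Eskin: Ravel → Eskin = 13
Total via Ravel: 3 + 13 = $16.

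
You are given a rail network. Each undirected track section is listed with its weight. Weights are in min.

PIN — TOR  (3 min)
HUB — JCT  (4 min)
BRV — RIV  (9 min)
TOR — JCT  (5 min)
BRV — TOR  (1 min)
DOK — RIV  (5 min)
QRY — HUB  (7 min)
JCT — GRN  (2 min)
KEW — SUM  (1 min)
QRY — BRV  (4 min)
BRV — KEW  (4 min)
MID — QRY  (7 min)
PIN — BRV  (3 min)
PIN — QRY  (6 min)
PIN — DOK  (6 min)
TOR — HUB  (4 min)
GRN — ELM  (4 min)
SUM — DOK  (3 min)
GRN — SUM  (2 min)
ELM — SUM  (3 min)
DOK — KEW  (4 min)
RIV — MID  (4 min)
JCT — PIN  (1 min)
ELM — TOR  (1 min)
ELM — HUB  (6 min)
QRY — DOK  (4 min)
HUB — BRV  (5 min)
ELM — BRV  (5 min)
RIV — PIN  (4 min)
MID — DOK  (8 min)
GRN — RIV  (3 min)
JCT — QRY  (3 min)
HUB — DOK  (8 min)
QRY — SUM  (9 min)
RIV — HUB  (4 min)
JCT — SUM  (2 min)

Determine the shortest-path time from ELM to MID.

11 min

Enumerating some paths:
ELM - SUM - GRN - RIV - MID: 3+2+3+4 = 12
ELM - TOR - PIN - RIV - MID: 1+3+4+4 = 12
ELM - TOR - BRV - QRY - MID: 1+1+4+7 = 13
ELM - GRN - RIV - MID: 4+3+4 = 11
Cheapest is ELM - GRN - RIV - MID at 11 min.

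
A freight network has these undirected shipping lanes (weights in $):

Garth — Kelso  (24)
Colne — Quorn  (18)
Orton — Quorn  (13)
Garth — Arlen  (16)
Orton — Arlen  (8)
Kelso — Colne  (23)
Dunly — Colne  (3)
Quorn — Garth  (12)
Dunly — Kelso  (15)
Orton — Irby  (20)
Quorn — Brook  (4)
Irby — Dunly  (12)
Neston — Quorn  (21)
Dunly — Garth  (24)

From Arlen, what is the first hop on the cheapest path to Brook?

Compare a few routes:
Arlen - Garth - Quorn - Brook: 16+12+4 = 32
Arlen - Orton - Quorn - Brook: 8+13+4 = 25
The minimum is $25 via Arlen - Orton - Quorn - Brook.
So from Arlen the first move is to Orton.

Orton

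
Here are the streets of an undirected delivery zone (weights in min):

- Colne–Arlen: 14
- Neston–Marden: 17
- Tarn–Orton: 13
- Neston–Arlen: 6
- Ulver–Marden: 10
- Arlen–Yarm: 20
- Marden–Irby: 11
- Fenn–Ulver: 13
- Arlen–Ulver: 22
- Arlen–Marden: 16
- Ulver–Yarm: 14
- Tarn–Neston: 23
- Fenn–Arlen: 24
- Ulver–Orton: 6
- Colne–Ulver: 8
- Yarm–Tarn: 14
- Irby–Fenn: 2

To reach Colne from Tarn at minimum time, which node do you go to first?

Orton

Compare a few routes:
Tarn - Yarm - Arlen - Colne: 14+20+14 = 48
Tarn - Yarm - Ulver - Colne: 14+14+8 = 36
Tarn - Neston - Arlen - Colne: 23+6+14 = 43
Tarn - Orton - Ulver - Colne: 13+6+8 = 27
Cheapest is Tarn - Orton - Ulver - Colne at 27 min.
So from Tarn the first move is to Orton.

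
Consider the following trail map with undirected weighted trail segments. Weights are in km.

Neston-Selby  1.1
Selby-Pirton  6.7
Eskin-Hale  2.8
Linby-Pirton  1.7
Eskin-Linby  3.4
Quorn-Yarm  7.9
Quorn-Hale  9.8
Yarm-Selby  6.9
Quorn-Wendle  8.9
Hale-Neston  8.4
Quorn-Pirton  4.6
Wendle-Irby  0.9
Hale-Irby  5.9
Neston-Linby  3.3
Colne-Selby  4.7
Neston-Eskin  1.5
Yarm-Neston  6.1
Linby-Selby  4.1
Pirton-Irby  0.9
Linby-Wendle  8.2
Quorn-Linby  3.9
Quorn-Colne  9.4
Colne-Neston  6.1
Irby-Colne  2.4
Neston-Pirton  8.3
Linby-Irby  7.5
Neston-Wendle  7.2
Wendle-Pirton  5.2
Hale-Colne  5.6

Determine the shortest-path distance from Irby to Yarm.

Compare a few routes:
Irby - Pirton - Quorn - Yarm: 0.9+4.6+7.9 = 13.4
Irby - Pirton - Linby - Neston - Yarm: 0.9+1.7+3.3+6.1 = 12
Irby - Pirton - Linby - Selby - Yarm: 0.9+1.7+4.1+6.9 = 13.6
Cheapest is Irby - Pirton - Linby - Neston - Yarm at 12 km.

12 km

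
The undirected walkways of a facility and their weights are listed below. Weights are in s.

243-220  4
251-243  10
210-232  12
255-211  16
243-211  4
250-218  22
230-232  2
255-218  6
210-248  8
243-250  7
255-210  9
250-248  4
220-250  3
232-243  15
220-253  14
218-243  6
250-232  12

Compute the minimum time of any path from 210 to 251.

29 s

Running Dijkstra from 210:
210: 0
248: 8  (via 210)
255: 9  (via 210)
232: 12  (via 210)
250: 12  (via 248)
230: 14  (via 232)
218: 15  (via 255)
220: 15  (via 250)
243: 19  (via 250)
211: 23  (via 243)
251: 29  (via 243)
Shortest route: 210 → 248 → 250 → 243 → 251 = 29 s.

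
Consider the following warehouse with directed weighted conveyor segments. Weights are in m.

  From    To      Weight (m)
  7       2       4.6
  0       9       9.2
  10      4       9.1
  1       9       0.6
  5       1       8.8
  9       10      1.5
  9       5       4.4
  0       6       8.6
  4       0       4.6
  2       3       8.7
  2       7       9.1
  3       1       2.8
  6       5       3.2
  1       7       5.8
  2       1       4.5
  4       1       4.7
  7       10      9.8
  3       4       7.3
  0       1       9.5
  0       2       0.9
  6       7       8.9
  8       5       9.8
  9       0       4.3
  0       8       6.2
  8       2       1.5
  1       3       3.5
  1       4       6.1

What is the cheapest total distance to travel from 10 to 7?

19.6 m

Running Dijkstra from 10:
10: 0
4: 9.1  (via 10)
0: 13.7  (via 4)
1: 13.8  (via 4)
9: 14.4  (via 1)
2: 14.6  (via 0)
3: 17.3  (via 1)
5: 18.8  (via 9)
7: 19.6  (via 1)
Shortest route: 10–4–1–7 = 19.6 m.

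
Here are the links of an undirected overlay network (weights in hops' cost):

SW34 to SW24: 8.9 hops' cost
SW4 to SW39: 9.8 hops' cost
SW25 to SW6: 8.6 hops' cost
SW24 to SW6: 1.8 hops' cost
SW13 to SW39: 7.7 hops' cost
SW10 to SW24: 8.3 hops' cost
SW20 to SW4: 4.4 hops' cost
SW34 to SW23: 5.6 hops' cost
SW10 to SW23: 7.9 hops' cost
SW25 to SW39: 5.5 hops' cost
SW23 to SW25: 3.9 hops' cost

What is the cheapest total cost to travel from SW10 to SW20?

Settle nodes by increasing distance from SW10:
SW10: 0
SW23: 7.9  (via SW10)
SW24: 8.3  (via SW10)
SW6: 10.1  (via SW24)
SW25: 11.8  (via SW23)
SW34: 13.5  (via SW23)
SW39: 17.3  (via SW25)
SW13: 25  (via SW39)
SW4: 27.1  (via SW39)
SW20: 31.5  (via SW4)
Shortest route: SW10 → SW23 → SW25 → SW39 → SW4 → SW20 = 31.5 hops' cost.

31.5 hops' cost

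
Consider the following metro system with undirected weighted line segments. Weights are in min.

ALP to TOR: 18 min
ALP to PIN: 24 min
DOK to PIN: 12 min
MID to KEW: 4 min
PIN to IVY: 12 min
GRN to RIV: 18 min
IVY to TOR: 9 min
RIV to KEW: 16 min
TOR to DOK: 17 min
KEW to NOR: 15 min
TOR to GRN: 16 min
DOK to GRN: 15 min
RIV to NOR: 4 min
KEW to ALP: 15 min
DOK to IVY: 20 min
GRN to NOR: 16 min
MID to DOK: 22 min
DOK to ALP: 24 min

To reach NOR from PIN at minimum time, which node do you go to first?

Compare a few routes:
PIN–DOK–MID–KEW–NOR: 12+22+4+15 = 53
PIN–DOK–GRN–RIV–NOR: 12+15+18+4 = 49
PIN–IVY–TOR–GRN–NOR: 12+9+16+16 = 53
PIN–DOK–GRN–NOR: 12+15+16 = 43
The minimum is 43 min via PIN–DOK–GRN–NOR.
So from PIN the first move is to DOK.

DOK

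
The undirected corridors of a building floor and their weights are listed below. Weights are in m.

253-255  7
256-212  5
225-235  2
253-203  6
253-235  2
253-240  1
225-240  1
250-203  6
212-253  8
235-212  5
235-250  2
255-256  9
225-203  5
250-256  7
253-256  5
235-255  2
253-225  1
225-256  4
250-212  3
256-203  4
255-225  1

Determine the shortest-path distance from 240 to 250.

5 m

Shortest distances from 240:
240: 0
253: 1  (via 240)
225: 1  (via 240)
255: 2  (via 225)
235: 3  (via 253)
250: 5  (via 235)
Shortest route: 240 → 253 → 235 → 250 = 5 m.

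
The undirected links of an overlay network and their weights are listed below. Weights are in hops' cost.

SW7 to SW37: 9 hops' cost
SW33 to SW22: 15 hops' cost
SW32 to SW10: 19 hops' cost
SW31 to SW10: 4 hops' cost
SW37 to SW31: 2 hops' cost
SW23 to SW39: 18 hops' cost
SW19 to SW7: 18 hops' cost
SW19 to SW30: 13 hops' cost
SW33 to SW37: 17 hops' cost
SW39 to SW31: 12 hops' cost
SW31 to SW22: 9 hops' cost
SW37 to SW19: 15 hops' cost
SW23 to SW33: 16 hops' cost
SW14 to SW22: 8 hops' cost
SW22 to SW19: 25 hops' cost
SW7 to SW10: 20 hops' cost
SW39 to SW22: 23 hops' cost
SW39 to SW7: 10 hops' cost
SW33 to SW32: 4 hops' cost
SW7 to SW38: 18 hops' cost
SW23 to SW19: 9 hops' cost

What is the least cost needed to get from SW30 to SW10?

34 hops' cost

Settle nodes by increasing distance from SW30:
SW30: 0
SW19: 13  (via SW30)
SW23: 22  (via SW19)
SW37: 28  (via SW19)
SW31: 30  (via SW37)
SW7: 31  (via SW19)
SW10: 34  (via SW31)
Shortest route: SW30–SW19–SW37–SW31–SW10 = 34 hops' cost.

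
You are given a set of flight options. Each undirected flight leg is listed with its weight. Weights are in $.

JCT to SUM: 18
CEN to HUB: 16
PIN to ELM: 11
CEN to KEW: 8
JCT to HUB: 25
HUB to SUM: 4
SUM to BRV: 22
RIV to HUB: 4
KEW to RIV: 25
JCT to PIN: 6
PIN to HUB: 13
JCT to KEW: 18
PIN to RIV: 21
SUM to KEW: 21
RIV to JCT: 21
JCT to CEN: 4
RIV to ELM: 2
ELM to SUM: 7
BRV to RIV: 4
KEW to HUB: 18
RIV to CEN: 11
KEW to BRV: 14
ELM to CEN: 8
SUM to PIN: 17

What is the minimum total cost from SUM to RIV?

$8

Running Dijkstra from SUM:
SUM: 0
HUB: 4  (via SUM)
ELM: 7  (via SUM)
RIV: 8  (via HUB)
Shortest route: SUM → HUB → RIV = $8.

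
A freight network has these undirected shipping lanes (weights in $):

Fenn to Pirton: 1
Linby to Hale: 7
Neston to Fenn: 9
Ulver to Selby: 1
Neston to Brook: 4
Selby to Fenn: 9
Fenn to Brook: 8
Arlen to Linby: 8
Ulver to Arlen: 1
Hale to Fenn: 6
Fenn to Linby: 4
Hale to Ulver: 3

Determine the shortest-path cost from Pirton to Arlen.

$11

Running Dijkstra from Pirton:
Pirton: 0
Fenn: 1  (via Pirton)
Linby: 5  (via Fenn)
Hale: 7  (via Fenn)
Brook: 9  (via Fenn)
Ulver: 10  (via Hale)
Selby: 10  (via Fenn)
Neston: 10  (via Fenn)
Arlen: 11  (via Ulver)
Shortest route: Pirton → Fenn → Hale → Ulver → Arlen = $11.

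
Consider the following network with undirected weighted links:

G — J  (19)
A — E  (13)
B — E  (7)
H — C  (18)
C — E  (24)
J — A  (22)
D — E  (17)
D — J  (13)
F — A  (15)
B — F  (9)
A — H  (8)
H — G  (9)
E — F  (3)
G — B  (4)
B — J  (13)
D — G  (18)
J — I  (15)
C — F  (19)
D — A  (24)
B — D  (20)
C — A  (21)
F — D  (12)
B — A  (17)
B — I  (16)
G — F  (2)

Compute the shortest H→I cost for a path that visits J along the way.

Shortest H→J: H–G–B–J = 26
Best J to I: J–I costing 15
Total via J: 26 + 15 = 41.

41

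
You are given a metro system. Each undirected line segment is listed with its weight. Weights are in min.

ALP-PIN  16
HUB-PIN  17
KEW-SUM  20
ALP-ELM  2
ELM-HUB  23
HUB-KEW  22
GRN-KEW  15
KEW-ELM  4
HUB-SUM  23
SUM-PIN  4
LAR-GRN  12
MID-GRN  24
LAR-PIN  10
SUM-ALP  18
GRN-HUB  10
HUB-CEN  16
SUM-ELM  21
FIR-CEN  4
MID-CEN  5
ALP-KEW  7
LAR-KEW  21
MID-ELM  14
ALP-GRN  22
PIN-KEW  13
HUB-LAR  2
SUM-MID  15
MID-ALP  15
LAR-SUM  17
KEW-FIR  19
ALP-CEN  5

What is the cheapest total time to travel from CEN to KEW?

11 min

Shortest distances from CEN:
CEN: 0
FIR: 4  (via CEN)
ALP: 5  (via CEN)
MID: 5  (via CEN)
ELM: 7  (via ALP)
KEW: 11  (via ELM)
Shortest route: CEN–ALP–ELM–KEW = 11 min.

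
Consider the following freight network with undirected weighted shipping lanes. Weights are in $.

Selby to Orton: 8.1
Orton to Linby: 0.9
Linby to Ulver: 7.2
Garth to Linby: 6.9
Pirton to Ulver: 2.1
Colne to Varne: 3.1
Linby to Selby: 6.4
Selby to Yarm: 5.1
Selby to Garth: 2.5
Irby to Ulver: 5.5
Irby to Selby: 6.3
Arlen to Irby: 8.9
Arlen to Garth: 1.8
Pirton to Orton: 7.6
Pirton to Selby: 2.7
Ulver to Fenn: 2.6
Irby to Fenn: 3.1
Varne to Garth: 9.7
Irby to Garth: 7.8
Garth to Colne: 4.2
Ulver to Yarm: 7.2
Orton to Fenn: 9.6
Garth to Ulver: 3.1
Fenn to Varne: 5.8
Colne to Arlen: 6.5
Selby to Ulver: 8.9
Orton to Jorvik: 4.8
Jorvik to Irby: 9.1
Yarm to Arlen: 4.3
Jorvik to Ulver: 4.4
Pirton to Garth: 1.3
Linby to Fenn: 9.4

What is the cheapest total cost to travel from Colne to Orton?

$12

Shortest distances from Colne:
Colne: 0
Varne: 3.1  (via Colne)
Garth: 4.2  (via Colne)
Pirton: 5.5  (via Garth)
Arlen: 6  (via Garth)
Selby: 6.7  (via Garth)
Ulver: 7.3  (via Garth)
Fenn: 8.9  (via Varne)
Yarm: 10.3  (via Arlen)
Linby: 11.1  (via Garth)
Jorvik: 11.7  (via Ulver)
Orton: 12  (via Linby)
Shortest route: Colne–Garth–Linby–Orton = $12.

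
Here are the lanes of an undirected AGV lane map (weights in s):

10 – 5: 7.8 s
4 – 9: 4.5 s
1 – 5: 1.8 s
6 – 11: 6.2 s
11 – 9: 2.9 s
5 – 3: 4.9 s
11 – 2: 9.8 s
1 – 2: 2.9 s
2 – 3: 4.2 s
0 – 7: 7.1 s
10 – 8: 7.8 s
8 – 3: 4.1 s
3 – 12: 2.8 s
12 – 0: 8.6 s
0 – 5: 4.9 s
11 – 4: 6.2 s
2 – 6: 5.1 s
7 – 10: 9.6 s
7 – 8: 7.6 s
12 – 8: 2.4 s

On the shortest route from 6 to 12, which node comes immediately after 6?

Enumerating some paths:
6–2–1–5–3–8–12: 5.1+2.9+1.8+4.9+4.1+2.4 = 21.2
6–2–3–8–12: 5.1+4.2+4.1+2.4 = 15.8
6–2–3–12: 5.1+4.2+2.8 = 12.1
6–2–1–5–3–12: 5.1+2.9+1.8+4.9+2.8 = 17.5
Cheapest is 6–2–3–12 at 12.1 s.
So from 6 the first move is to 2.

2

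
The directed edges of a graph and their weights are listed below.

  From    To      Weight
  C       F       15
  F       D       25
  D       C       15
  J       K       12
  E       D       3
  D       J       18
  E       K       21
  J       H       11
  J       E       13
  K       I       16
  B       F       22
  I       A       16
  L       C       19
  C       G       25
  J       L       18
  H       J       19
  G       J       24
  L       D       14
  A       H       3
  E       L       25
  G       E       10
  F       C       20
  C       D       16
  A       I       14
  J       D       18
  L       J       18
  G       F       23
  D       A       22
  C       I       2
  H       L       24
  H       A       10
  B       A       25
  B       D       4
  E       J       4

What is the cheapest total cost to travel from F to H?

Running Dijkstra from F:
F: 0
C: 20  (via F)
I: 22  (via C)
D: 25  (via F)
A: 38  (via I)
H: 41  (via A)
Shortest route: F → C → I → A → H = 41.

41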